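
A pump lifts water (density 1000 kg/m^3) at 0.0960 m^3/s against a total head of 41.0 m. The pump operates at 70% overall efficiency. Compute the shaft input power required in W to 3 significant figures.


Approach: apply hydraulic power then efficiency conversion, P = rho*g*Q*H; P_in = P/eta.
Step 1 — hydraulic power (P = rho*g*Q*H):
  P = 1000 * 9.81 * 0.0960 * 41.0 = 38612 W
Step 2 — input power: P_in = P/eta = 38612 / 0.7 = 55200 W
Therefore the shaft input power required = 55200 W.


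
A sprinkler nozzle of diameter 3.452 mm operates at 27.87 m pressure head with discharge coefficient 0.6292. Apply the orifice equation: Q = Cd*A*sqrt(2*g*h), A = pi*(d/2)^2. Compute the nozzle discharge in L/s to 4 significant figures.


A = pi*(3.452e-3/2)^2 = 9.35904e-06 m^2
Q = 0.6292 * 9.35904e-06 * sqrt(2*9.81*27.87) * 1000 = 0.1377 L/s
Therefore the nozzle discharge = 0.1377 L/s.


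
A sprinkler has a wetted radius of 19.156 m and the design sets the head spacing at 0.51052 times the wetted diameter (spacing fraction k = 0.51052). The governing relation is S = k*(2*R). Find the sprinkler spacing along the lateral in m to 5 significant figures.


S = 0.51052 * (2 * 19.156) = 19.559 m
Therefore the sprinkler spacing along the lateral = 19.559 m.


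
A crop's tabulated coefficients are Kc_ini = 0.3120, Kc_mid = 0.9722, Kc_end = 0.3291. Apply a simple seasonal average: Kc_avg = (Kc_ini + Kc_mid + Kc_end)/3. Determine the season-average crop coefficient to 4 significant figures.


Kc_avg = (0.3120 + 0.9722 + 0.3291)/3 = 0.5378
Therefore the season-average crop coefficient = 0.5378.


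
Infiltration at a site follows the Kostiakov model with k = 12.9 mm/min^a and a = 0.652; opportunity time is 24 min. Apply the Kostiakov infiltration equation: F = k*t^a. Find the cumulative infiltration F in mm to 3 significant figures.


F = 12.9 * 24^0.652 = 102 mm
Therefore the cumulative infiltration F = 102 mm.


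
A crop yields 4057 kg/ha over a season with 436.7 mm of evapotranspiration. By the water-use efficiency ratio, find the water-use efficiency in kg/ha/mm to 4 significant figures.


Approach: apply the water-use efficiency ratio, WUE = yield/ET.
WUE = 4057 / 436.7 = 9.290 kg/ha/mm
Therefore the water-use efficiency = 9.290 kg/ha/mm.


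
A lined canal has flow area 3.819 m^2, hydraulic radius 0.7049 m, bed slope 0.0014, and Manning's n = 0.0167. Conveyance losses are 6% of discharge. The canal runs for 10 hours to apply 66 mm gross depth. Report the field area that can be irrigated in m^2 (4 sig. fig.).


Approach: apply Manning's equation with a conveyance and depth budget, Q = (1/n)*A*R^(2/3)*S^(1/2); Q_field = Q*(1-loss); Area = Q_field*t/(d/1000).
Step 1 — canal discharge (Manning's equation):
  Q = (1/0.0167) * 3.819 * 0.7049^(2/3) * 0.0014^(1/2) = 6.77718 m^3/s
Step 2 — delivered flow: Q_field = 6.77718*(1 - 6/100) = 6.37055 m^3/s
Step 3 — volume delivered: V = 6.37055 * 10*3600 = 229340 m^3
Step 4 — area served: A = V / (depth/1000) = 229340 / 0.066 = 3475000 m^2
Therefore the field area that can be irrigated = 3475000 m^2.


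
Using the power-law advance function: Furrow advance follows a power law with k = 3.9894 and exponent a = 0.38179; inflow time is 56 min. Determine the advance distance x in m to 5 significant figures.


Approach: apply the power-law advance function, x = k*t^a.
x = 3.9894 * 56^0.38179 = 18.550 m
Therefore the advance distance x = 18.550 m.


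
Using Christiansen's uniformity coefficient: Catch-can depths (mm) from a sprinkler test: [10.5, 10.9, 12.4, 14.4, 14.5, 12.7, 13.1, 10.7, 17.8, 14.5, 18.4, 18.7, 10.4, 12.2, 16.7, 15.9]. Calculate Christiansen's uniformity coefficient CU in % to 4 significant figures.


Approach: apply Christiansen's uniformity coefficient, CU = (1 - mean_abs_deviation/mean)*100.
mean = 13.9875 mm
mean |d_i - mean| = 2.37500 mm
CU = (1 - 2.37500/13.9875)*100 = 83.02 %
Therefore Christiansen's uniformity coefficient CU = 83.02 %.


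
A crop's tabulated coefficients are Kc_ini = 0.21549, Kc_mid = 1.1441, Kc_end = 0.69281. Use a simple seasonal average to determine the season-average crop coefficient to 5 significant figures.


Approach: apply a simple seasonal average, Kc_avg = (Kc_ini + Kc_mid + Kc_end)/3.
Kc_avg = (0.21549 + 1.1441 + 0.69281)/3 = 0.68413
Therefore the season-average crop coefficient = 0.68413.


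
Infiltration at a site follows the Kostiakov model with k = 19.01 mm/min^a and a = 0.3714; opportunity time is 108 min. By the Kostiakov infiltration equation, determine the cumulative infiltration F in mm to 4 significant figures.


Approach: apply the Kostiakov infiltration equation, F = k*t^a.
F = 19.01 * 108^0.3714 = 108.2 mm
Therefore the cumulative infiltration F = 108.2 mm.


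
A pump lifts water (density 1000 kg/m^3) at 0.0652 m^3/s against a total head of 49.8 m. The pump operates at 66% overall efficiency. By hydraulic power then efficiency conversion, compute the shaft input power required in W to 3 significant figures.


Approach: apply hydraulic power then efficiency conversion, P = rho*g*Q*H; P_in = P/eta.
Step 1 — hydraulic power (P = rho*g*Q*H):
  P = 1000 * 9.81 * 0.0652 * 49.8 = 31853 W
Step 2 — input power: P_in = P/eta = 31853 / 0.66 = 48300 W
Therefore the shaft input power required = 48300 W.


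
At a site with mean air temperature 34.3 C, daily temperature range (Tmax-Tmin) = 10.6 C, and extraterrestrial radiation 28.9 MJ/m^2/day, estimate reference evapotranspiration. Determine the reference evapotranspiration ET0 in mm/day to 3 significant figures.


Approach: apply the Hargreaves-Samani method, ET0 = 0.0023*(Tmean+17.8)*sqrt(Tmax-Tmin)*0.408*Ra.
ET0 = 0.0023*(34.3+17.8)*sqrt(10.6)*0.408*28.9 = 4.60 mm/day
Therefore the reference evapotranspiration ET0 = 4.60 mm/day.


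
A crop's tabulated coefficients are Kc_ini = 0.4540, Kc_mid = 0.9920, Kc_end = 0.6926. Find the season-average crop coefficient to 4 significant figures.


Approach: apply a simple seasonal average, Kc_avg = (Kc_ini + Kc_mid + Kc_end)/3.
Kc_avg = (0.4540 + 0.9920 + 0.6926)/3 = 0.7129
Therefore the season-average crop coefficient = 0.7129.


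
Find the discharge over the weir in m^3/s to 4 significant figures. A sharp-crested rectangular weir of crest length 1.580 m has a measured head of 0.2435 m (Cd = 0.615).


Approach: apply the rectangular weir equation, Q = (2/3)*Cd*L*sqrt(2g)*H^1.5.
Q = (2/3)*0.615*1.580*sqrt(2*9.81)*0.2435^1.5 = 0.3448 m^3/s
Therefore the discharge over the weir = 0.3448 m^3/s.


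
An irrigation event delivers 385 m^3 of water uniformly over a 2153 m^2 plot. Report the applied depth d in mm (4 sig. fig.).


Approach: apply depth from volume over area, d = (V/A)*1000.
d = (385 / 2153) * 1000 = 178.8 mm
Therefore the applied depth d = 178.8 mm.


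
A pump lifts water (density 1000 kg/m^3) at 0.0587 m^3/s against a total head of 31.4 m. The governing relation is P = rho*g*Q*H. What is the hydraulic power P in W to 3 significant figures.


P = 1000 * 9.81 * 0.0587 * 31.4 = 18100 W
Therefore the hydraulic power P = 18100 W.


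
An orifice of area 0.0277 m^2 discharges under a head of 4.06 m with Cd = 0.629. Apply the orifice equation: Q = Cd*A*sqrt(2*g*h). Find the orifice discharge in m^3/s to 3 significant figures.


Q = 0.629 * 0.0277 * sqrt(2*9.81*4.06) = 0.156 m^3/s
Therefore the orifice discharge = 0.156 m^3/s.


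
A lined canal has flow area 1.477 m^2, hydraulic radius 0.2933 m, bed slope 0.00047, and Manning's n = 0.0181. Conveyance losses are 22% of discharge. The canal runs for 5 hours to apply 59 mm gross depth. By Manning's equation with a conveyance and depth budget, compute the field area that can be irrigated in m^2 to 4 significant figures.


Approach: apply Manning's equation with a conveyance and depth budget, Q = (1/n)*A*R^(2/3)*S^(1/2); Q_field = Q*(1-loss); Area = Q_field*t/(d/1000).
Step 1 — canal discharge (Manning's equation):
  Q = (1/0.0181) * 1.477 * 0.2933^(2/3) * 0.00047^(1/2) = 0.780954 m^3/s
Step 2 — delivered flow: Q_field = 0.780954*(1 - 22/100) = 0.609144 m^3/s
Step 3 — volume delivered: V = 0.609144 * 5*3600 = 10964.6 m^3
Step 4 — area served: A = V / (depth/1000) = 10964.6 / 0.059 = 185800 m^2
Therefore the field area that can be irrigated = 185800 m^2.


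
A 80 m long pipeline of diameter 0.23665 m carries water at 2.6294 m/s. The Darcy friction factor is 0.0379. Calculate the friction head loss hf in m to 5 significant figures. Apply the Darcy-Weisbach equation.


Approach: apply the Darcy-Weisbach equation, hf = f*(L/D)*(v^2/(2g)).
hf = 0.0379 * (80/0.23665) * (2.6294^2 / (2*9.81))
hf = 4.5148 m
Therefore the friction head loss hf = 4.5148 m.


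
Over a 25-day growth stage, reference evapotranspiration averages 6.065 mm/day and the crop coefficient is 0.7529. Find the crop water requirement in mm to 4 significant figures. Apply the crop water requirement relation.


Approach: apply the crop water requirement relation, CWR = ET0 * Kc * days.
CWR = 6.065 * 0.7529 * 25 = 114.2 mm
Therefore the crop water requirement = 114.2 mm.


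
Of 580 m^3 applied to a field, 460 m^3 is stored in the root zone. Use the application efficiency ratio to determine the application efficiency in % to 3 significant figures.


Approach: apply the application efficiency ratio, Ea = (stored/applied)*100.
Ea = (460/580)*100 = 79.3 %
Therefore the application efficiency = 79.3 %.


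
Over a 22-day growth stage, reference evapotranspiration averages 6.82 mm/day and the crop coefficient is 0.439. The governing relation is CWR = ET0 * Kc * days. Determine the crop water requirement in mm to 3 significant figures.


CWR = 6.82 * 0.439 * 22 = 65.9 mm
Therefore the crop water requirement = 65.9 mm.


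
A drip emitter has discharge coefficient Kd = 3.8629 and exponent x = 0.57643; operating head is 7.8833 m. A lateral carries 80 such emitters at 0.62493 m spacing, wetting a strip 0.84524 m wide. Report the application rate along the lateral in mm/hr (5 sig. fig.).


Approach: apply the emitter equation with a lateral mass balance, q = Kd*h^x; Q = n*q; rate = Q/(n*spacing*width).
Step 1 — single emitter flow (q = Kd*h^x):
  q = 3.8629 * 7.8833^0.57643 = 12.69998 L/hr
Step 2 — total lateral flow: Q = 80 * 12.69998 = 1015.998 L/hr
Step 3 — wetted area: A = 80 * 0.62493 * 0.84524 = 42.25727 m^2
Step 4 — application rate: Q/A = 1015.998/42.25727 = 24.043 mm/hr
Therefore the application rate along the lateral = 24.043 mm/hr.


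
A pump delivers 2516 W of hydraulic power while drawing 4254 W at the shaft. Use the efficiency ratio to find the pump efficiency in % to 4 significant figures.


Approach: apply the efficiency ratio, eta = (P_out/P_in)*100.
eta = (2516 / 4254) * 100 = 59.14 %
Therefore the pump efficiency = 59.14 %.


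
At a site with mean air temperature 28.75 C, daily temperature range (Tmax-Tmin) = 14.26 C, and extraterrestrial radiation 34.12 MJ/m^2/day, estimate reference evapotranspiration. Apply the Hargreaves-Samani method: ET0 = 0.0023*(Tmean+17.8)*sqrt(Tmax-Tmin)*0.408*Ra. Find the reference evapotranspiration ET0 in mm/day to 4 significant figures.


ET0 = 0.0023*(28.75+17.8)*sqrt(14.26)*0.408*34.12 = 5.628 mm/day
Therefore the reference evapotranspiration ET0 = 5.628 mm/day.


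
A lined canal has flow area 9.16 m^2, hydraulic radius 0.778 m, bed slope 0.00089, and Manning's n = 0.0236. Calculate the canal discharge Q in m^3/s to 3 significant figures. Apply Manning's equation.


Approach: apply Manning's equation, Q = (1/n)*A*R^(2/3)*S^(1/2).
Q = (1/0.0236) * 9.16 * 0.778^(2/3) * 0.00089^(1/2) = 9.79 m^3/s
Therefore the canal discharge Q = 9.79 m^3/s.


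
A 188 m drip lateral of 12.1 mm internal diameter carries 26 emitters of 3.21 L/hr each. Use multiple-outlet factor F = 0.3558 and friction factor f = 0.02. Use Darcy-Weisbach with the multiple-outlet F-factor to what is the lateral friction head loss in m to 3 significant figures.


Approach: apply Darcy-Weisbach with the multiple-outlet F-factor, Q = n*q/(3600*1000) m^3/s; v = Q/A; hf = F*f*(L/D)*(v^2/(2g)).
Q = 26*3.21/(3600*1000) = 2.3183e-05 m^3/s
A = pi*(12.1e-3/2)^2 = 1.1499e-04 m^2, so v = Q/A = 0.20161 m/s
hf = 0.3558*0.02*(188/0.0121)*(0.20161^2/(2*9.81)) = 0.229 m
Therefore the lateral friction head loss = 0.229 m.


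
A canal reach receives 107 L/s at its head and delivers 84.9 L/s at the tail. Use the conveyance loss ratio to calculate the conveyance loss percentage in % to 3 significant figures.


Approach: apply the conveyance loss ratio, loss% = ((Q_head - Q_tail)/Q_head)*100.
loss = ((107 - 84.9)/107)*100 = 20.7 %
Therefore the conveyance loss percentage = 20.7 %.


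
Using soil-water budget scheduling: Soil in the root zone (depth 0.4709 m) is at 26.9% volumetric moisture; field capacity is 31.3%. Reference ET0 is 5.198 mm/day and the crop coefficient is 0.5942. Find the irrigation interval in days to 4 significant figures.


Approach: apply soil-water budget scheduling, SMD = (FC-theta)/100*depth*1000; ETc = ET0*Kc; interval = SMD/ETc.
Step 1 — soil moisture deficit:
  SMD = (31.3 - 26.9)/100 * 0.4709 * 1000 = 20.7196 mm
Step 2 — daily crop ET (ETc = ET0*Kc):
  ETc = 5.198 * 0.5942 = 3.08865 mm/day
Step 3 — irrigation interval (SMD/ETc):
  interval = 20.7196 / 3.08865 = 6.708 days
Therefore the irrigation interval = 6.708 days.


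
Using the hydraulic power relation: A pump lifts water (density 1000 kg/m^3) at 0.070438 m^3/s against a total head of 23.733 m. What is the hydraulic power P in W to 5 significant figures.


Approach: apply the hydraulic power relation, P = rho*g*Q*H.
P = 1000 * 9.81 * 0.070438 * 23.733 = 16399 W
Therefore the hydraulic power P = 16399 W.


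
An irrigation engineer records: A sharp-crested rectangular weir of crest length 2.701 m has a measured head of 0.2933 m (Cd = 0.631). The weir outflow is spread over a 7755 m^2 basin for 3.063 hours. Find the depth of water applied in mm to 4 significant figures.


Approach: apply the rectangular weir equation with a volume-to-depth conversion, Q = (2/3)*Cd*L*sqrt(2g)*H^1.5; d = Q*t/A * 1000.
Step 1 — weir discharge:
  Q = (2/3)*0.631*2.701*sqrt(2*9.81)*0.2933^1.5 = 0.799430 m^3/s
Step 2 — volume: V = 0.799430 * 3.063*3600 = 8815.15 m^3
Step 3 — depth: d = V/A * 1000 = 8815.15/7755 * 1000 = 1137 mm
Therefore the depth of water applied = 1137 mm.


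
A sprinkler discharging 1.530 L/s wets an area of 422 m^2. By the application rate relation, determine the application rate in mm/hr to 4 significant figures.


Approach: apply the application rate relation, rate = (Q/A)*3600.
rate = (1.530 / 422) * 3600 = 13.05 mm/hr
Therefore the application rate = 13.05 mm/hr.


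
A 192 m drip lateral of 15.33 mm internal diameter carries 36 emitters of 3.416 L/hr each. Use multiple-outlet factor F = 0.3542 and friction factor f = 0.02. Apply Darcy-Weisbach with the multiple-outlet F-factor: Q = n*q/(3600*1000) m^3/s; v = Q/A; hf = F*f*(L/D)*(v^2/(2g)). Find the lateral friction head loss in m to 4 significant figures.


Q = 36*3.416/(3600*1000) = 3.41600e-05 m^3/s
A = pi*(15.33e-3/2)^2 = 1.84576e-04 m^2, so v = Q/A = 0.185073 m/s
hf = 0.3542*0.02*(192/0.01533)*(0.185073^2/(2*9.81)) = 0.1549 m
Therefore the lateral friction head loss = 0.1549 m.


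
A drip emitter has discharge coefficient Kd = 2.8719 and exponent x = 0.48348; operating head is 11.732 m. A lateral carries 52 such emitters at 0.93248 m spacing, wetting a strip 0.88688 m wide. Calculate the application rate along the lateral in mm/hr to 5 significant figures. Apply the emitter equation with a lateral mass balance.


Approach: apply the emitter equation with a lateral mass balance, q = Kd*h^x; Q = n*q; rate = Q/(n*spacing*width).
Step 1 — single emitter flow (q = Kd*h^x):
  q = 2.8719 * 11.732^0.48348 = 9.444725 L/hr
Step 2 — total lateral flow: Q = 52 * 9.444725 = 491.1257 L/hr
Step 3 — wetted area: A = 52 * 0.93248 * 0.88688 = 43.00389 m^2
Step 4 — application rate: Q/A = 491.1257/43.00389 = 11.420 mm/hr
Therefore the application rate along the lateral = 11.420 mm/hr.


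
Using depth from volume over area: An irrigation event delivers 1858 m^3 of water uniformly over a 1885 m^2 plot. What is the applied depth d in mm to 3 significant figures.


Approach: apply depth from volume over area, d = (V/A)*1000.
d = (1858 / 1885) * 1000 = 986 mm
Therefore the applied depth d = 986 mm.


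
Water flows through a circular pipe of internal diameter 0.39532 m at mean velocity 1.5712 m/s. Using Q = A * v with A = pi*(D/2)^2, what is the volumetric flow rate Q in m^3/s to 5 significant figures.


A = pi*(0.39532/2)^2 = 0.1227404 m^2
Q = 0.1227404 * 1.5712 = 0.19285 m^3/s
Therefore the volumetric flow rate Q = 0.19285 m^3/s.


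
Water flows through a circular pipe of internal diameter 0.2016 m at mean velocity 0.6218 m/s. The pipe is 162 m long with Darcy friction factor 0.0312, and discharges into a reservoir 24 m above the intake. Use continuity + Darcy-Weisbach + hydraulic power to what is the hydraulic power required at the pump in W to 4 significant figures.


Approach: apply continuity + Darcy-Weisbach + hydraulic power, Q = A*v; hf = f*(L/D)*(v^2/(2g)); H = static + hf; P = rho*g*Q*H.
Step 1 — flow rate (continuity, Q = A*v):
  A = pi*(0.2016/2)^2 = 0.0319206 m^2
  Q = 0.0319206 * 0.6218 = 0.0198482 m^3/s
Step 2 — friction head loss (Darcy-Weisbach):
  hf = 0.0312 * (162/0.2016) * (0.6218^2 / (2*9.81))
  hf = 0.494062 m
Step 3 — total head: H = 24 + 0.494062 = 24.4941 m
Step 4 — hydraulic power (P = rho*g*Q*H):
  P = 1000 * 9.81 * 0.0198482 * 24.4941 = 4769 W
Therefore the hydraulic power required at the pump = 4769 W.


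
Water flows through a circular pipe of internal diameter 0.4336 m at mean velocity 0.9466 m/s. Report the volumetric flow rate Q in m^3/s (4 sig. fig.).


Approach: apply the continuity equation for pipe flow, Q = A * v with A = pi*(D/2)^2.
A = pi*(0.4336/2)^2 = 0.147662 m^2
Q = 0.147662 * 0.9466 = 0.1398 m^3/s
Therefore the volumetric flow rate Q = 0.1398 m^3/s.


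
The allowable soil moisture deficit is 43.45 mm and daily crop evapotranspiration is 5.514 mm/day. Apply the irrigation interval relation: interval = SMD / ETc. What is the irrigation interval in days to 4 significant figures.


interval = 43.45 / 5.514 = 7.880 days
Therefore the irrigation interval = 7.880 days.


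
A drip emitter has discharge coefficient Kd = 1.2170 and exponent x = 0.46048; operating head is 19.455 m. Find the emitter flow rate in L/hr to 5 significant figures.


Approach: apply the emitter characteristic equation, q = Kd * h^x.
q = 1.2170 * 19.455^0.46048 = 4.7738 L/hr
Therefore the emitter flow rate = 4.7738 L/hr.


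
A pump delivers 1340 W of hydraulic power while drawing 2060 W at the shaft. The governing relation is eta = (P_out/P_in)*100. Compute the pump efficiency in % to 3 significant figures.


eta = (1340 / 2060) * 100 = 65.0 %
Therefore the pump efficiency = 65.0 %.


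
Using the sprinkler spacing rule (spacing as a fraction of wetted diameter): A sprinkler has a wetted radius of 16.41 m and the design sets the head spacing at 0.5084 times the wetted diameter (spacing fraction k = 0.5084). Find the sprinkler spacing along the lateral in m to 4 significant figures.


Approach: apply the sprinkler spacing rule (spacing as a fraction of wetted diameter), S = k*(2*R).
S = 0.5084 * (2 * 16.41) = 16.69 m
Therefore the sprinkler spacing along the lateral = 16.69 m.


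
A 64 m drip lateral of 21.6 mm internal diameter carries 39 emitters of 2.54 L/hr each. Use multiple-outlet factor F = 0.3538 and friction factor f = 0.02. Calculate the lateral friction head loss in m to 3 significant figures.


Approach: apply Darcy-Weisbach with the multiple-outlet F-factor, Q = n*q/(3600*1000) m^3/s; v = Q/A; hf = F*f*(L/D)*(v^2/(2g)).
Q = 39*2.54/(3600*1000) = 2.7517e-05 m^3/s
A = pi*(21.6e-3/2)^2 = 3.6644e-04 m^2, so v = Q/A = 0.075093 m/s
hf = 0.3538*0.02*(64/0.0216)*(0.075093^2/(2*9.81)) = 0.00603 m
Therefore the lateral friction head loss = 0.00603 m.


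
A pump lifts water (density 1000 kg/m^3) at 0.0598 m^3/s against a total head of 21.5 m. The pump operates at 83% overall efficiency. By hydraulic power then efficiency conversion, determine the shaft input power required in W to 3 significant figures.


Approach: apply hydraulic power then efficiency conversion, P = rho*g*Q*H; P_in = P/eta.
Step 1 — hydraulic power (P = rho*g*Q*H):
  P = 1000 * 9.81 * 0.0598 * 21.5 = 12613 W
Step 2 — input power: P_in = P/eta = 12613 / 0.83 = 15200 W
Therefore the shaft input power required = 15200 W.


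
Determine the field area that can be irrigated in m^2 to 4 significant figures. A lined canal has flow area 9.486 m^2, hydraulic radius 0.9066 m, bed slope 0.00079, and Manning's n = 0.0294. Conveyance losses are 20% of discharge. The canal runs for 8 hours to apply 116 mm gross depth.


Approach: apply Manning's equation with a conveyance and depth budget, Q = (1/n)*A*R^(2/3)*S^(1/2); Q_field = Q*(1-loss); Area = Q_field*t/(d/1000).
Step 1 — canal discharge (Manning's equation):
  Q = (1/0.0294) * 9.486 * 0.9066^(2/3) * 0.00079^(1/2) = 8.49493 m^3/s
Step 2 — delivered flow: Q_field = 8.49493*(1 - 20/100) = 6.79594 m^3/s
Step 3 — volume delivered: V = 6.79594 * 8*3600 = 195723 m^3
Step 4 — area served: A = V / (depth/1000) = 195723 / 0.116 = 1687000 m^2
Therefore the field area that can be irrigated = 1687000 m^2.


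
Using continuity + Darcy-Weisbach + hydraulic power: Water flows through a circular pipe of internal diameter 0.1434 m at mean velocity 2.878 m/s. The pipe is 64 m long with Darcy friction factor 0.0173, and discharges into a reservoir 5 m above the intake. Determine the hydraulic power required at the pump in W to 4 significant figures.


Approach: apply continuity + Darcy-Weisbach + hydraulic power, Q = A*v; hf = f*(L/D)*(v^2/(2g)); H = static + hf; P = rho*g*Q*H.
Step 1 — flow rate (continuity, Q = A*v):
  A = pi*(0.1434/2)^2 = 0.0161506 m^2
  Q = 0.0161506 * 2.878 = 0.0464814 m^3/s
Step 2 — friction head loss (Darcy-Weisbach):
  hf = 0.0173 * (64/0.1434) * (2.878^2 / (2*9.81))
  hf = 3.25956 m
Step 3 — total head: H = 5 + 3.25956 = 8.25956 m
Step 4 — hydraulic power (P = rho*g*Q*H):
  P = 1000 * 9.81 * 0.0464814 * 8.25956 = 3766 W
Therefore the hydraulic power required at the pump = 3766 W.


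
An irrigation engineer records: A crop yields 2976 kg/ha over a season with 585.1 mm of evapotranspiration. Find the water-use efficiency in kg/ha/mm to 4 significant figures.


Approach: apply the water-use efficiency ratio, WUE = yield/ET.
WUE = 2976 / 585.1 = 5.086 kg/ha/mm
Therefore the water-use efficiency = 5.086 kg/ha/mm.


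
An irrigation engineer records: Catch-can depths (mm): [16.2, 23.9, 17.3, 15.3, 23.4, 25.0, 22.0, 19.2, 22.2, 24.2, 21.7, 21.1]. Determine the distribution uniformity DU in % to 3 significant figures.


Approach: apply the low-quarter distribution uniformity, DU = (mean of lowest quarter of readings / overall mean)*100.
sorted lowest 3 of 12: [15.3, 16.2, 17.3] -> mean = 16.267 mm
overall mean = 20.958 mm
DU = (16.267/20.958)*100 = 77.6 %
Therefore the distribution uniformity DU = 77.6 %.


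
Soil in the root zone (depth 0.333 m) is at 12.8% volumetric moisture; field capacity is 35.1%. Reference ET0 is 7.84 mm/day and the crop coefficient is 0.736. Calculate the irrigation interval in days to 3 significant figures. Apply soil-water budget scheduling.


Approach: apply soil-water budget scheduling, SMD = (FC-theta)/100*depth*1000; ETc = ET0*Kc; interval = SMD/ETc.
Step 1 — soil moisture deficit:
  SMD = (35.1 - 12.8)/100 * 0.333 * 1000 = 74.259 mm
Step 2 — daily crop ET (ETc = ET0*Kc):
  ETc = 7.84 * 0.736 = 5.7702 mm/day
Step 3 — irrigation interval (SMD/ETc):
  interval = 74.259 / 5.7702 = 12.9 days
Therefore the irrigation interval = 12.9 days.


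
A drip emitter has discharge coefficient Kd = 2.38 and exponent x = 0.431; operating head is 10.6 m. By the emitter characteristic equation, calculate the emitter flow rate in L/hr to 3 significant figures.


Approach: apply the emitter characteristic equation, q = Kd * h^x.
q = 2.38 * 10.6^0.431 = 6.58 L/hr
Therefore the emitter flow rate = 6.58 L/hr.


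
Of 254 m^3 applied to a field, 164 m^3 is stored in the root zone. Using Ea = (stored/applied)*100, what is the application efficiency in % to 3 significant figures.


Ea = (164/254)*100 = 64.6 %
Therefore the application efficiency = 64.6 %.


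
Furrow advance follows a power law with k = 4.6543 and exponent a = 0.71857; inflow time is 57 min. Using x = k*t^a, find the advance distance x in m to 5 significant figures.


x = 4.6543 * 57^0.71857 = 85.030 m
Therefore the advance distance x = 85.030 m.


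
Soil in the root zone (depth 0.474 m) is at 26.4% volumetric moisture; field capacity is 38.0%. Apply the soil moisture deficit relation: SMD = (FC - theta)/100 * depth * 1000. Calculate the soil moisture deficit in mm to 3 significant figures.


SMD = (38.0 - 26.4)/100 * 0.474 * 1000 = 55.0 mm
Therefore the soil moisture deficit = 55.0 mm.


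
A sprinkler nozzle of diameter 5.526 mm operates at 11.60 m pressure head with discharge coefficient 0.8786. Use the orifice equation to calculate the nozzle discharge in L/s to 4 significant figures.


Approach: apply the orifice equation, Q = Cd*A*sqrt(2*g*h), A = pi*(d/2)^2.
A = pi*(5.526e-3/2)^2 = 2.39834e-05 m^2
Q = 0.8786 * 2.39834e-05 * sqrt(2*9.81*11.60) * 1000 = 0.3179 L/s
Therefore the nozzle discharge = 0.3179 L/s.


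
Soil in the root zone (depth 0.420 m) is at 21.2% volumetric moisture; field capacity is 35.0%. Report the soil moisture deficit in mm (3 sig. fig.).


Approach: apply the soil moisture deficit relation, SMD = (FC - theta)/100 * depth * 1000.
SMD = (35.0 - 21.2)/100 * 0.420 * 1000 = 58.0 mm
Therefore the soil moisture deficit = 58.0 mm.


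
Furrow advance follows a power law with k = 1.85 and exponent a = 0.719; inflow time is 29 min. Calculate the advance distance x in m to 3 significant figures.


Approach: apply the power-law advance function, x = k*t^a.
x = 1.85 * 29^0.719 = 20.8 m
Therefore the advance distance x = 20.8 m.


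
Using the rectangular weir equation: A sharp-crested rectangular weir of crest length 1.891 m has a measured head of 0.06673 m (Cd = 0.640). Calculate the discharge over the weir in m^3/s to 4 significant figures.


Approach: apply the rectangular weir equation, Q = (2/3)*Cd*L*sqrt(2g)*H^1.5.
Q = (2/3)*0.640*1.891*sqrt(2*9.81)*0.06673^1.5 = 0.06160 m^3/s
Therefore the discharge over the weir = 0.06160 m^3/s.


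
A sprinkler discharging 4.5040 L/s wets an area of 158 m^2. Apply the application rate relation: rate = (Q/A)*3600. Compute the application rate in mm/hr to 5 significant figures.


rate = (4.5040 / 158) * 3600 = 102.62 mm/hr
Therefore the application rate = 102.62 mm/hr.


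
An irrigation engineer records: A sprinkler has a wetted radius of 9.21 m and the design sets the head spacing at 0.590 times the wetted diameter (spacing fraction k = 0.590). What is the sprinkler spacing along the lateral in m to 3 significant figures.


Approach: apply the sprinkler spacing rule (spacing as a fraction of wetted diameter), S = k*(2*R).
S = 0.590 * (2 * 9.21) = 10.9 m
Therefore the sprinkler spacing along the lateral = 10.9 m.


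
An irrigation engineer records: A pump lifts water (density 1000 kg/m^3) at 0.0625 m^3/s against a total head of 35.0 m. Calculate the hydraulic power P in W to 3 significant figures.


Approach: apply the hydraulic power relation, P = rho*g*Q*H.
P = 1000 * 9.81 * 0.0625 * 35.0 = 21500 W
Therefore the hydraulic power P = 21500 W.


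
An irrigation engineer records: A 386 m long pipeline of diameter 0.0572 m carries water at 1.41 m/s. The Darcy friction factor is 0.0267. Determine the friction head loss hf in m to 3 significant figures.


Approach: apply the Darcy-Weisbach equation, hf = f*(L/D)*(v^2/(2g)).
hf = 0.0267 * (386/0.0572) * (1.41^2 / (2*9.81))
hf = 18.3 m
Therefore the friction head loss hf = 18.3 m.


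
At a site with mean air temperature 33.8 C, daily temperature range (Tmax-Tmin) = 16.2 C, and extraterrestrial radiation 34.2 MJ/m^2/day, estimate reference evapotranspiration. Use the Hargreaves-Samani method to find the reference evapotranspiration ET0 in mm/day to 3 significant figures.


Approach: apply the Hargreaves-Samani method, ET0 = 0.0023*(Tmean+17.8)*sqrt(Tmax-Tmin)*0.408*Ra.
ET0 = 0.0023*(33.8+17.8)*sqrt(16.2)*0.408*34.2 = 6.67 mm/day
Therefore the reference evapotranspiration ET0 = 6.67 mm/day.


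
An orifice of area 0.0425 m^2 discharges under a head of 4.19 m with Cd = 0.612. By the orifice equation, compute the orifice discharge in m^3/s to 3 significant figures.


Approach: apply the orifice equation, Q = Cd*A*sqrt(2*g*h).
Q = 0.612 * 0.0425 * sqrt(2*9.81*4.19) = 0.236 m^3/s
Therefore the orifice discharge = 0.236 m^3/s.


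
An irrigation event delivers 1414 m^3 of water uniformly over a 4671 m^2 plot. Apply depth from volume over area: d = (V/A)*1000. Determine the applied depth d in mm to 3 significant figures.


d = (1414 / 4671) * 1000 = 303 mm
Therefore the applied depth d = 303 mm.


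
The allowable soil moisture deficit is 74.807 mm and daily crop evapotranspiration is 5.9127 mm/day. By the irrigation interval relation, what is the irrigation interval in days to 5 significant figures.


Approach: apply the irrigation interval relation, interval = SMD / ETc.
interval = 74.807 / 5.9127 = 12.652 days
Therefore the irrigation interval = 12.652 days.


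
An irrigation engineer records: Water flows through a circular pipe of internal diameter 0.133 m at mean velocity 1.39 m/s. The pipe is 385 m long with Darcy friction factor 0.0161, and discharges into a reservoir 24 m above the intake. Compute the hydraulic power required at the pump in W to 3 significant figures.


Approach: apply continuity + Darcy-Weisbach + hydraulic power, Q = A*v; hf = f*(L/D)*(v^2/(2g)); H = static + hf; P = rho*g*Q*H.
Step 1 — flow rate (continuity, Q = A*v):
  A = pi*(0.133/2)^2 = 0.013893 m^2
  Q = 0.013893 * 1.39 = 0.019311 m^3/s
Step 2 — friction head loss (Darcy-Weisbach):
  hf = 0.0161 * (385/0.133) * (1.39^2 / (2*9.81))
  hf = 4.5895 m
Step 3 — total head: H = 24 + 4.5895 = 28.590 m
Step 4 — hydraulic power (P = rho*g*Q*H):
  P = 1000 * 9.81 * 0.019311 * 28.590 = 5420 W
Therefore the hydraulic power required at the pump = 5420 W.


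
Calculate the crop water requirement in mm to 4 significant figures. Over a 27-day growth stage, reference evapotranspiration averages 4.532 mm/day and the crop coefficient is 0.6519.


Approach: apply the crop water requirement relation, CWR = ET0 * Kc * days.
CWR = 4.532 * 0.6519 * 27 = 79.77 mm
Therefore the crop water requirement = 79.77 mm.


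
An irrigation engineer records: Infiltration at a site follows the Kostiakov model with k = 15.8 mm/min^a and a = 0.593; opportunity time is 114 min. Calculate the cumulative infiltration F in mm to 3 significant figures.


Approach: apply the Kostiakov infiltration equation, F = k*t^a.
F = 15.8 * 114^0.593 = 262 mm
Therefore the cumulative infiltration F = 262 mm.


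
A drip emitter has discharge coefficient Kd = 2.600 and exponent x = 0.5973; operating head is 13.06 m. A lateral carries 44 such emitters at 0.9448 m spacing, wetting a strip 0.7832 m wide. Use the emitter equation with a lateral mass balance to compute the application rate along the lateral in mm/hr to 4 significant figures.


Approach: apply the emitter equation with a lateral mass balance, q = Kd*h^x; Q = n*q; rate = Q/(n*spacing*width).
Step 1 — single emitter flow (q = Kd*h^x):
  q = 2.600 * 13.06^0.5973 = 12.0650 L/hr
Step 2 — total lateral flow: Q = 44 * 12.0650 = 530.859 L/hr
Step 3 — wetted area: A = 44 * 0.9448 * 0.7832 = 32.5586 m^2
Step 4 — application rate: Q/A = 530.859/32.5586 = 16.30 mm/hr
Therefore the application rate along the lateral = 16.30 mm/hr.


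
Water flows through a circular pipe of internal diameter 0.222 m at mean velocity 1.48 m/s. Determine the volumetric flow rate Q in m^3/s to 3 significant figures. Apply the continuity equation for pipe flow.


Approach: apply the continuity equation for pipe flow, Q = A * v with A = pi*(D/2)^2.
A = pi*(0.222/2)^2 = 0.038708 m^2
Q = 0.038708 * 1.48 = 0.0573 m^3/s
Therefore the volumetric flow rate Q = 0.0573 m^3/s.


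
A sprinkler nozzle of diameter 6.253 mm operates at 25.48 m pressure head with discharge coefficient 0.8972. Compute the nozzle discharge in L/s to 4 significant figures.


Approach: apply the orifice equation, Q = Cd*A*sqrt(2*g*h), A = pi*(d/2)^2.
A = pi*(6.253e-3/2)^2 = 3.07091e-05 m^2
Q = 0.8972 * 3.07091e-05 * sqrt(2*9.81*25.48) * 1000 = 0.6160 L/s
Therefore the nozzle discharge = 0.6160 L/s.


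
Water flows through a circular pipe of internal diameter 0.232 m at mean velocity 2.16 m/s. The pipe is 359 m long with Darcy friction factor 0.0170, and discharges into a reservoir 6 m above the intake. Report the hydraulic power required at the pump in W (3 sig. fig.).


Approach: apply continuity + Darcy-Weisbach + hydraulic power, Q = A*v; hf = f*(L/D)*(v^2/(2g)); H = static + hf; P = rho*g*Q*H.
Step 1 — flow rate (continuity, Q = A*v):
  A = pi*(0.232/2)^2 = 0.042273 m^2
  Q = 0.042273 * 2.16 = 0.091310 m^3/s
Step 2 — friction head loss (Darcy-Weisbach):
  hf = 0.0170 * (359/0.232) * (2.16^2 / (2*9.81))
  hf = 6.2555 m
Step 3 — total head: H = 6 + 6.2555 = 12.256 m
Step 4 — hydraulic power (P = rho*g*Q*H):
  P = 1000 * 9.81 * 0.091310 * 12.256 = 11000 W
Therefore the hydraulic power required at the pump = 11000 W.


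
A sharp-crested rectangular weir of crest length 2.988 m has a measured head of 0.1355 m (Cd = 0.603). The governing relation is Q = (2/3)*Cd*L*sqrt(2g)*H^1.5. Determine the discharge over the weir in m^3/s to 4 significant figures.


Q = (2/3)*0.603*2.988*sqrt(2*9.81)*0.1355^1.5 = 0.2654 m^3/s
Therefore the discharge over the weir = 0.2654 m^3/s.


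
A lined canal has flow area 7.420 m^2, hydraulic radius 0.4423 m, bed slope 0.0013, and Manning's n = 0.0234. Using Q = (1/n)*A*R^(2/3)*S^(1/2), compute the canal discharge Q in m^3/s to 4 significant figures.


Q = (1/0.0234) * 7.420 * 0.4423^(2/3) * 0.0013^(1/2) = 6.637 m^3/s
Therefore the canal discharge Q = 6.637 m^3/s.


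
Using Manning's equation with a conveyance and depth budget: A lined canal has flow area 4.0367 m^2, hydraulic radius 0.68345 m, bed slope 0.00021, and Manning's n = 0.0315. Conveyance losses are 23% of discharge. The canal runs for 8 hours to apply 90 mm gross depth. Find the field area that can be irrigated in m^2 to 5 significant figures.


Approach: apply Manning's equation with a conveyance and depth budget, Q = (1/n)*A*R^(2/3)*S^(1/2); Q_field = Q*(1-loss); Area = Q_field*t/(d/1000).
Step 1 — canal discharge (Manning's equation):
  Q = (1/0.0315) * 4.0367 * 0.68345^(2/3) * 0.00021^(1/2) = 1.440887 m^3/s
Step 2 — delivered flow: Q_field = 1.440887*(1 - 23/100) = 1.109483 m^3/s
Step 3 — volume delivered: V = 1.109483 * 8*3600 = 31953.12 m^3
Step 4 — area served: A = V / (depth/1000) = 31953.12 / 0.09 = 355030 m^2
Therefore the field area that can be irrigated = 355030 m^2.


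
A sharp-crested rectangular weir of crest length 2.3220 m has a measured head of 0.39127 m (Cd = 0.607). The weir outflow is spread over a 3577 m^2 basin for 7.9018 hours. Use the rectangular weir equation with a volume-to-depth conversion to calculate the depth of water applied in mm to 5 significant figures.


Approach: apply the rectangular weir equation with a volume-to-depth conversion, Q = (2/3)*Cd*L*sqrt(2g)*H^1.5; d = Q*t/A * 1000.
Step 1 — weir discharge:
  Q = (2/3)*0.607*2.3220*sqrt(2*9.81)*0.39127^1.5 = 1.018648 m^3/s
Step 2 — volume: V = 1.018648 * 7.9018*3600 = 28976.94 m^3
Step 3 — depth: d = V/A * 1000 = 28976.94/3577 * 1000 = 8100.9 mm
Therefore the depth of water applied = 8100.9 mm.


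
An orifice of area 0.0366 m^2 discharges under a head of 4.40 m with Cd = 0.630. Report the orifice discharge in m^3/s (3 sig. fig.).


Approach: apply the orifice equation, Q = Cd*A*sqrt(2*g*h).
Q = 0.630 * 0.0366 * sqrt(2*9.81*4.40) = 0.214 m^3/s
Therefore the orifice discharge = 0.214 m^3/s.


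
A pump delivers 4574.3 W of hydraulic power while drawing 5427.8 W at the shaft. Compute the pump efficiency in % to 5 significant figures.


Approach: apply the efficiency ratio, eta = (P_out/P_in)*100.
eta = (4574.3 / 5427.8) * 100 = 84.275 %
Therefore the pump efficiency = 84.275 %.


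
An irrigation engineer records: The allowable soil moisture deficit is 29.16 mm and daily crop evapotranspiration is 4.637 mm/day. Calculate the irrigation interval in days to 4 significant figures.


Approach: apply the irrigation interval relation, interval = SMD / ETc.
interval = 29.16 / 4.637 = 6.289 days
Therefore the irrigation interval = 6.289 days.


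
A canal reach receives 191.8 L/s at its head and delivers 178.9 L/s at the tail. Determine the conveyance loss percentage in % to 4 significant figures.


Approach: apply the conveyance loss ratio, loss% = ((Q_head - Q_tail)/Q_head)*100.
loss = ((191.8 - 178.9)/191.8)*100 = 6.726 %
Therefore the conveyance loss percentage = 6.726 %.


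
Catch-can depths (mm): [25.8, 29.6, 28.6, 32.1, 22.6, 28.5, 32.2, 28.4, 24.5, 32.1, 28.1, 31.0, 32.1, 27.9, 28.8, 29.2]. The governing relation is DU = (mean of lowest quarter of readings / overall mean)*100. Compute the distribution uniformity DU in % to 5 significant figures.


sorted lowest 4 of 16: [22.6, 24.5, 25.8, 27.9] -> mean = 25.20000 mm
overall mean = 28.84375 mm
DU = (25.20000/28.84375)*100 = 87.367 %
Therefore the distribution uniformity DU = 87.367 %.


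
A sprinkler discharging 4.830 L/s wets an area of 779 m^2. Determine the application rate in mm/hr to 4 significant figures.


Approach: apply the application rate relation, rate = (Q/A)*3600.
rate = (4.830 / 779) * 3600 = 22.32 mm/hr
Therefore the application rate = 22.32 mm/hr.


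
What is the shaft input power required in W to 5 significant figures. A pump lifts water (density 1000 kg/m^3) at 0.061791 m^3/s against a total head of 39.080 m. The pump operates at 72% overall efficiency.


Approach: apply hydraulic power then efficiency conversion, P = rho*g*Q*H; P_in = P/eta.
Step 1 — hydraulic power (P = rho*g*Q*H):
  P = 1000 * 9.81 * 0.061791 * 39.080 = 23689.11 W
Step 2 — input power: P_in = P/eta = 23689.11 / 0.72 = 32902 W
Therefore the shaft input power required = 32902 W.


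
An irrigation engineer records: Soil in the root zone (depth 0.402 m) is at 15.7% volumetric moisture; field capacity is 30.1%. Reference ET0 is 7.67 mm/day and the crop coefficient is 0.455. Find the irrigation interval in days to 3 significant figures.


Approach: apply soil-water budget scheduling, SMD = (FC-theta)/100*depth*1000; ETc = ET0*Kc; interval = SMD/ETc.
Step 1 — soil moisture deficit:
  SMD = (30.1 - 15.7)/100 * 0.402 * 1000 = 57.888 mm
Step 2 — daily crop ET (ETc = ET0*Kc):
  ETc = 7.67 * 0.455 = 3.4899 mm/day
Step 3 — irrigation interval (SMD/ETc):
  interval = 57.888 / 3.4899 = 16.6 days
Therefore the irrigation interval = 16.6 days.


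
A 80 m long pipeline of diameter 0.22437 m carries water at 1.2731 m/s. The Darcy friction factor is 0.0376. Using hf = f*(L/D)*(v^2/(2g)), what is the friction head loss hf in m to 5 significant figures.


hf = 0.0376 * (80/0.22437) * (1.2731^2 / (2*9.81))
hf = 1.1075 m
Therefore the friction head loss hf = 1.1075 m.


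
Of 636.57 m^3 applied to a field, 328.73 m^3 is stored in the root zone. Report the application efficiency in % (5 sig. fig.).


Approach: apply the application efficiency ratio, Ea = (stored/applied)*100.
Ea = (328.73/636.57)*100 = 51.641 %
Therefore the application efficiency = 51.641 %.


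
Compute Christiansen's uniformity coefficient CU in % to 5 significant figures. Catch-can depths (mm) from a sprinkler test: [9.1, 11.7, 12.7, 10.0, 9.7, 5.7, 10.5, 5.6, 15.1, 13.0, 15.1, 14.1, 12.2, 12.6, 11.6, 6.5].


Approach: apply Christiansen's uniformity coefficient, CU = (1 - mean_abs_deviation/mean)*100.
mean = 10.95000 mm
mean |d_i - mean| = 2.443750 mm
CU = (1 - 2.443750/10.95000)*100 = 77.683 %
Therefore Christiansen's uniformity coefficient CU = 77.683 %.
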